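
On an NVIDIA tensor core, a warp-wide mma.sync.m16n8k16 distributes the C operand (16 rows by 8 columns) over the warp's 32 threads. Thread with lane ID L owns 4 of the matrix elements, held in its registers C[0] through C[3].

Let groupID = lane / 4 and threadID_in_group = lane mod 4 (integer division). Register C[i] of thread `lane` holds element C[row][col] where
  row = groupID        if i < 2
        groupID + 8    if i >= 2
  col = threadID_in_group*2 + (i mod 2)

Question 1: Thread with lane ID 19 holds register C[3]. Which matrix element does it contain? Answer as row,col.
lane 19: grp=4 (19/4), tig=3 (19%4)
i=3: r=4+8=12, c=3*2+1=7

12,7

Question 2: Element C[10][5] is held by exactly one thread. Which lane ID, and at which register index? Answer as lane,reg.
r:10=>grp=2,rB=1  c:5=>tig=2,lo=1
L=2*4+2=10  i=1*2+1=3

10,3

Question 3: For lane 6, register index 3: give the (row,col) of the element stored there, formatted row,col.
6: gr=1,th=2
[3] (1+8,2*2+1) = (9,5)

9,5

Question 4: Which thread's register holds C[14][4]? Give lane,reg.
r=14→G=6,rhi=1  c=4→T=2,p=0
L=6*4+2=26  i=1*2+0=2

26,2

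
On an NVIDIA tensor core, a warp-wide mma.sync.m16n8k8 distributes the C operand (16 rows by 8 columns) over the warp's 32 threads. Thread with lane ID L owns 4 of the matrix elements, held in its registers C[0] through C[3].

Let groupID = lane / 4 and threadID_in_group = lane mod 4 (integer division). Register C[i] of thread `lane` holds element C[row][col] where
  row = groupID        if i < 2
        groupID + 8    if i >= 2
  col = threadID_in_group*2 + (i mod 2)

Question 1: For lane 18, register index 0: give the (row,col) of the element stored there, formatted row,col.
lane 18: g=4 (18/4), t=2 (18%4)
i=0: r=4+0=4, c=2*2+0=4

4,4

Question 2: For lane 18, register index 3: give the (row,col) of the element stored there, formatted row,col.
12,5

lane 18: grp=4 (18/4), tig=2 (18%4)
i=3: r=4+8=12, c=2*2+1=5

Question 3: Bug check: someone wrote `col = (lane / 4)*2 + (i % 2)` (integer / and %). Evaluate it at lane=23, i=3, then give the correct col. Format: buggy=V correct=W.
buggy=11 correct=7

`(lane / 4)*2 + (i % 2)`[23,3]->11
lane 23->23/4=5, 23 mod 4=3
i=3  r:5+8->13  c:2·3+1->7
col: 11 vs 7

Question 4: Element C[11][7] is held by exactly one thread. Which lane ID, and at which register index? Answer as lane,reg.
r=11⇒gr=3,Rb=1  c=7⇒th=3,odd=1
L=3*4+3=15  i=1*2+1=3

15,3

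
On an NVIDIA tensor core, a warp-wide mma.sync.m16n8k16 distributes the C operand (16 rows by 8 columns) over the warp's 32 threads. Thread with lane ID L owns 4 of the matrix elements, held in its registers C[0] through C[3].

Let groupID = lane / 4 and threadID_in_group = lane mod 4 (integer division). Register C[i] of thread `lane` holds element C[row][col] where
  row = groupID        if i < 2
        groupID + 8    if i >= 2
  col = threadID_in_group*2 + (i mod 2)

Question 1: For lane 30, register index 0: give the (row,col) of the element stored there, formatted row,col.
lane 30->30/4=7, 30 mod 4=2
i=0  r:7+0->7  c:2·2+0->4

7,4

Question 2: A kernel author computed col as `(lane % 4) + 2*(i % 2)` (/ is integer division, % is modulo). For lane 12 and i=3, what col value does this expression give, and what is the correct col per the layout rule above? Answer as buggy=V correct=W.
`(lane % 4) + 2*(i % 2)`[12,3]=>2
12: grp=3,tig=0
[3] (3+8,0*2+1) = (11,1)
col: 2 vs 1

buggy=2 correct=1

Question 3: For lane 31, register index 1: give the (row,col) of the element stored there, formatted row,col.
7,7

31: g=7,t=3
[1] (7+0,3*2+1) = (7,7)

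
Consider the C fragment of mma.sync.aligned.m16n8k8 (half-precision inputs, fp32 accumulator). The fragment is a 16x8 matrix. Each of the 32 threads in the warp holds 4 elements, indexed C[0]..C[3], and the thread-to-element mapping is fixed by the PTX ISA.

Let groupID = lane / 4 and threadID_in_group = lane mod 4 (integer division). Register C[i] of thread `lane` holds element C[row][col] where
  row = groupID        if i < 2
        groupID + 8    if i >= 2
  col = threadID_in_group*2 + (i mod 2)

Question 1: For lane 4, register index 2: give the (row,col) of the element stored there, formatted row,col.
lane 4->4/4=1, 4 mod 4=0
i=2  r:1+8->9  c:2·0+0->0

9,0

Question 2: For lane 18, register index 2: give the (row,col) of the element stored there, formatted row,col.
12,4

18: grp=4,tig=2
[2] (4+8,2*2+0) = (12,4)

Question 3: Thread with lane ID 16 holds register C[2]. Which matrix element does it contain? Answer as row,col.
L=16->gid=16>>2=4, tid=16&3=0
[2]->row 4+8=12  col 0·2+0=0

12,0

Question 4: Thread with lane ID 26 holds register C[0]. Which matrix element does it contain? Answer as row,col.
6,4

lane 26->26/4=6, 26 mod 4=2
i=0  r:6+0->6  c:2·2+0->4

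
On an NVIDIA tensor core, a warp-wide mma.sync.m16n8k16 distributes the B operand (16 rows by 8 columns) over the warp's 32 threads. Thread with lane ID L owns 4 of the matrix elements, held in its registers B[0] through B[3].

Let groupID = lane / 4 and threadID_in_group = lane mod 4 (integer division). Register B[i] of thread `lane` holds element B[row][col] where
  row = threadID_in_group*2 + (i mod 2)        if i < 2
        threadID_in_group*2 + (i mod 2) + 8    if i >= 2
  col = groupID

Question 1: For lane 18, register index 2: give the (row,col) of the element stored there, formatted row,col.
L=18⇒gr=18>>2=4, th=18&3=2
[2]⇒row 2·2+0+8=12  col gr=4

12,4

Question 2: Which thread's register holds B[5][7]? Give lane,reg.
c=7->g=7  r=5->rb=0,t=2,b0=1
L=7*4+2=30  i=0*2+1=1

30,1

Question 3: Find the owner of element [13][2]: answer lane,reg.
c=2⇒gr=2  r=13⇒Rb=1,th=2,odd=1
L=2*4+2=10  i=1*2+1=3

10,3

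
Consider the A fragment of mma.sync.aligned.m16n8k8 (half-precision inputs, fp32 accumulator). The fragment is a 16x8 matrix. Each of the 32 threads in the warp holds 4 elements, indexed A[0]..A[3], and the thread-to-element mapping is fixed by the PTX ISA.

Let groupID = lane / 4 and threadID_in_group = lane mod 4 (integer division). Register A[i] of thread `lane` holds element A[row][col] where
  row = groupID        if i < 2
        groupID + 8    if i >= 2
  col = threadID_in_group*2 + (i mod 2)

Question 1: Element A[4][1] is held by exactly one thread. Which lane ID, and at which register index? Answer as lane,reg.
16,1

r=4->g=4,rb=0  c=1->t=0,b0=1
L=4*4+0=16  i=0*2+1=1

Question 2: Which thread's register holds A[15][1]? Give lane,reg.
28,3

r=15→G=7,rhi=1  c=1→T=0,p=1
L=7*4+0=28  i=1*2+1=3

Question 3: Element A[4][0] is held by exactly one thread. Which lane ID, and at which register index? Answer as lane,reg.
16,0

r=4→G=4,rhi=0  c=0→T=0,p=0
L=4*4+0=16  i=0*2+0=0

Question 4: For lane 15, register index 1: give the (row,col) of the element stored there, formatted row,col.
3,7

lane 15->15/4=3, 15 mod 4=3
i=1  r:3+0->3  c:2·3+1->7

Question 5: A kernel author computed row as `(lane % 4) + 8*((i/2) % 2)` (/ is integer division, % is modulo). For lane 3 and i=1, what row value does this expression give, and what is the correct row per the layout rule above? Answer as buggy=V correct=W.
`(lane % 4) + 8*((i/2) % 2)`[3,1]->3
lane 3->3/4=0, 3 mod 4=3
i=1  r:0+0->0  c:2·3+1->7
row: 3 vs 0

buggy=3 correct=0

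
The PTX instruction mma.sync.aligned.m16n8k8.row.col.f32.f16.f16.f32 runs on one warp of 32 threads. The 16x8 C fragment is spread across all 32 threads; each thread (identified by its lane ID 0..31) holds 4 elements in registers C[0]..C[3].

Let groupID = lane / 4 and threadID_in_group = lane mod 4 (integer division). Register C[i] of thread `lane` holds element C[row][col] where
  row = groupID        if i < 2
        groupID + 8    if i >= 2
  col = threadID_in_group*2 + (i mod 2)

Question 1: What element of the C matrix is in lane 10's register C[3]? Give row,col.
10,5

L=10⇒gr=10>>2=2, th=10&3=2
[3]⇒row 2+8=10  col 2·2+1=5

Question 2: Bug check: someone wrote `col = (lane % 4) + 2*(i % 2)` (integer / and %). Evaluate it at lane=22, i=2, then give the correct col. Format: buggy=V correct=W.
buggy=2 correct=4

`(lane % 4) + 2*(i % 2)`[22,2]→2
L=22→G=22>>2=5, T=22&3=2
[2]→row 5+8=13  col 2·2+0=4
col: 2 vs 4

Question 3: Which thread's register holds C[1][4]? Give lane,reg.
r: 1->gid=1,r8=0  c: 4->tid=2,i&1=0
L=1*4+2=6  i=0*2+0=0

6,0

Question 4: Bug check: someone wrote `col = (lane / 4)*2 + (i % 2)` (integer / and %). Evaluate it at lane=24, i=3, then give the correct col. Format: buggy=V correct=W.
buggy=13 correct=1

`(lane / 4)*2 + (i % 2)`[24,3]=>13
L=24=>grp=24>>2=6, tig=24&3=0
[3]=>row 6+8=14  col 0·2+1=1
col: 13 vs 1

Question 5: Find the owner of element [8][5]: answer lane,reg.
r=8→G=0,rhi=1  c=5→T=2,p=1
L=0*4+2=2  i=1*2+1=3

2,3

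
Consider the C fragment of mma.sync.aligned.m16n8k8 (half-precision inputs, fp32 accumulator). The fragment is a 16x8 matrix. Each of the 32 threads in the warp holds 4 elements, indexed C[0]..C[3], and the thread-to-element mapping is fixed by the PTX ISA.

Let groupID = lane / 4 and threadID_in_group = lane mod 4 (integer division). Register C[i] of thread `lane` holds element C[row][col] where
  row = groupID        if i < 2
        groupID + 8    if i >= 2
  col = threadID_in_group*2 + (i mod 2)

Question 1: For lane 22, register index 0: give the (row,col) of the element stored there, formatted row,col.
L=22->g=22>>2=5, t=22&3=2
[0]->row 5+0=5  col 2·2+0=4

5,4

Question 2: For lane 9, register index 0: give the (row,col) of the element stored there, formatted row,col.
9: grp=2,tig=1
[0] (2+0,1*2+0) = (2,2)

2,2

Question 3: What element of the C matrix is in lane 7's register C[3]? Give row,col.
9,7

L=7->g=7>>2=1, t=7&3=3
[3]->row 1+8=9  col 3·2+1=7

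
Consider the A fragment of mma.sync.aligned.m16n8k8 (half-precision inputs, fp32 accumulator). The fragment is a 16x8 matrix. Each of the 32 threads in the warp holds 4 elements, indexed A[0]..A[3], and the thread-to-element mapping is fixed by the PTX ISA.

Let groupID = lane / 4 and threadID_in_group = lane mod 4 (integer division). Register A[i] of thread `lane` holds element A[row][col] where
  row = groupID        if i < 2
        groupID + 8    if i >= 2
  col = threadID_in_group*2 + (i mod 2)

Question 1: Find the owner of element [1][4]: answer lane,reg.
6,0

r=1⇒gr=1,Rb=0  c=4⇒th=2,odd=0
L=1*4+2=6  i=0*2+0=0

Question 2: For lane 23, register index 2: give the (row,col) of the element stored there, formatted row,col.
13,6

lane 23=>23/4=5, 23 mod 4=3
i=2  r:5+8=>13  c:2·3+0=>6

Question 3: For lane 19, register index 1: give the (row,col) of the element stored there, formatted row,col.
L=19=>grp=19>>2=4, tig=19&3=3
[1]=>row 4+0=4  col 3·2+1=7

4,7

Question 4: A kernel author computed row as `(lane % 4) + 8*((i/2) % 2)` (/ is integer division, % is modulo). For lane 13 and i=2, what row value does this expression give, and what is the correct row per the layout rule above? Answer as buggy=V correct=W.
buggy=9 correct=11

`(lane % 4) + 8*((i/2) % 2)`[13,2]->9
L=13->gid=13>>2=3, tid=13&3=1
[2]->row 3+8=11  col 1·2+0=2
row: 9 vs 11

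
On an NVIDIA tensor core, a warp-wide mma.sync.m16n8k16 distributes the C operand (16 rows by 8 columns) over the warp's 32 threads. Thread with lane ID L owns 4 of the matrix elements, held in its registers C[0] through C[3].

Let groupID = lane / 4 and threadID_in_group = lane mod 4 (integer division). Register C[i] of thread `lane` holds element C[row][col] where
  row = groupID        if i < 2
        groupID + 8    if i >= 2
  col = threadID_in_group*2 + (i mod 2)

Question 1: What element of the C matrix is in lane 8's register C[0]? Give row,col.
L=8=>grp=8>>2=2, tig=8&3=0
[0]=>row 2+0=2  col 0·2+0=0

2,0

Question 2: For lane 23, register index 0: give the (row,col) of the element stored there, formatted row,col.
lane 23->23/4=5, 23 mod 4=3
i=0  r:5+0->5  c:2·3+0->6

5,6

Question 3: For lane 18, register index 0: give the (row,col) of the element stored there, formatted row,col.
lane 18: gid=4 (18/4), tid=2 (18%4)
i=0: r=4+0=4, c=2*2+0=4

4,4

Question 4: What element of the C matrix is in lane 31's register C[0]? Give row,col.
7,6

L=31->g=31>>2=7, t=31&3=3
[0]->row 7+0=7  col 3·2+0=6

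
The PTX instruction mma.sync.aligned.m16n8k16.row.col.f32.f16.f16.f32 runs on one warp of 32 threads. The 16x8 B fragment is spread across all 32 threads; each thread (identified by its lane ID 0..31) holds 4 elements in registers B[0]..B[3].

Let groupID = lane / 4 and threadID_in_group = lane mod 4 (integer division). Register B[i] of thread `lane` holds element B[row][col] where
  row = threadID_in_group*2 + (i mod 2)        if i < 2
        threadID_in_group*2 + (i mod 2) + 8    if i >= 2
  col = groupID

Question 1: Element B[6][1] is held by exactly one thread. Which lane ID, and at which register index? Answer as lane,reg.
c: 1->gid=1  r: 6->r8=0,tid=3,i&1=0
L=1*4+3=7  i=0*2+0=0

7,0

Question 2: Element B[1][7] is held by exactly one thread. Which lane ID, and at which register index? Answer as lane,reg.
28,1

c=7->g=7  r=1->rb=0,t=0,b0=1
L=7*4+0=28  i=0*2+1=1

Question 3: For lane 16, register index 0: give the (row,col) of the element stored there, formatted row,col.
0,4

lane 16: grp=4 (16/4), tig=0 (16%4)
i=0: r=0*2+0+0=0, c=grp=4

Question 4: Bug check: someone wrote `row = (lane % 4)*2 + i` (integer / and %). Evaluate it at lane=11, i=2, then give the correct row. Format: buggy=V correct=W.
`(lane % 4)*2 + i`[11,2]⇒8
lane 11: gr=2 (11/4), th=3 (11%4)
i=2: r=3*2+0+8=14, c=gr=2
row: 8 vs 14

buggy=8 correct=14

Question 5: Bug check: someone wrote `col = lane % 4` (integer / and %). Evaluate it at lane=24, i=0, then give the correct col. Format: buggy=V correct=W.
`lane % 4`[24,0]=>0
lane 24: grp=6 (24/4), tig=0 (24%4)
i=0: r=0*2+0+0=0, c=grp=6
col: 0 vs 6

buggy=0 correct=6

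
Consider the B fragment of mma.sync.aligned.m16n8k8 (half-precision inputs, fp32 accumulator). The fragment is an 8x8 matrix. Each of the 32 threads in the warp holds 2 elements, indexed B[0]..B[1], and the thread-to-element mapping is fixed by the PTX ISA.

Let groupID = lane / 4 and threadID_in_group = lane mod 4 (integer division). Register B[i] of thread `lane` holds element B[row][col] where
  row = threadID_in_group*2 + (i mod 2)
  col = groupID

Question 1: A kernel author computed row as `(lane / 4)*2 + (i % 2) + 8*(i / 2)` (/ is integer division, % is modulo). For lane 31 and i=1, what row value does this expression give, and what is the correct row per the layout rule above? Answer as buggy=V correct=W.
`(lane / 4)*2 + (i % 2) + 8*(i / 2)`[31,1]->15
31: gid=7,tid=3
[1] (3*2+1,7) = (7,7)
row: 15 vs 7

buggy=15 correct=7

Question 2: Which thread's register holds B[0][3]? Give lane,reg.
12,0

c=3→G=3  r=0→T=0,p=0
L=3*4+0=12  i=0=0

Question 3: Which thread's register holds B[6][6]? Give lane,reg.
27,0

c=6→G=6  r=6→T=3,p=0
L=6*4+3=27  i=0=0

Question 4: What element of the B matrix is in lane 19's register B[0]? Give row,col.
lane 19->19/4=4, 19 mod 4=3
i=0  r:2·3+0->6  c:4

6,4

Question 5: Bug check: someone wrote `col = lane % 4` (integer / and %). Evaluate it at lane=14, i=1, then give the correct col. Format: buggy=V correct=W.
`lane % 4`[14,1]⇒2
lane 14⇒14/4=3, 14 mod 4=2
i=1  r:2·2+1⇒5  c:3
col: 2 vs 3

buggy=2 correct=3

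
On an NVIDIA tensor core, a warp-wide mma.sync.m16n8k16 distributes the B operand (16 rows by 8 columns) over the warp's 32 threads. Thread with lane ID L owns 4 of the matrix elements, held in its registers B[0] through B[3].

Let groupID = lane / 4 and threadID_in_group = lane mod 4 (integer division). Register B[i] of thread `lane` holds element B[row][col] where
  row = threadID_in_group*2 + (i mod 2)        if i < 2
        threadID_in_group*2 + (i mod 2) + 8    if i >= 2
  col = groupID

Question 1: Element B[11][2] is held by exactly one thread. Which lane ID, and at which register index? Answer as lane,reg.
c: 2->gid=2  r: 11->r8=1,tid=1,i&1=1
L=2*4+1=9  i=1*2+1=3

9,3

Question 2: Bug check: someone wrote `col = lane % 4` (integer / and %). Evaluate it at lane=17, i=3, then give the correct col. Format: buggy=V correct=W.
buggy=1 correct=4

`lane % 4`[17,3]⇒1
lane 17: gr=4 (17/4), th=1 (17%4)
i=3: r=1*2+1+8=11, c=gr=4
col: 1 vs 4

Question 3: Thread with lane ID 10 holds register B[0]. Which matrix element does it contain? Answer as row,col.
L=10→G=10>>2=2, T=10&3=2
[0]→row 2·2+0+0=4  col G=2

4,2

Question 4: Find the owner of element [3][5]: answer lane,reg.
c: 5->gid=5  r: 3->r8=0,tid=1,i&1=1
L=5*4+1=21  i=0*2+1=1

21,1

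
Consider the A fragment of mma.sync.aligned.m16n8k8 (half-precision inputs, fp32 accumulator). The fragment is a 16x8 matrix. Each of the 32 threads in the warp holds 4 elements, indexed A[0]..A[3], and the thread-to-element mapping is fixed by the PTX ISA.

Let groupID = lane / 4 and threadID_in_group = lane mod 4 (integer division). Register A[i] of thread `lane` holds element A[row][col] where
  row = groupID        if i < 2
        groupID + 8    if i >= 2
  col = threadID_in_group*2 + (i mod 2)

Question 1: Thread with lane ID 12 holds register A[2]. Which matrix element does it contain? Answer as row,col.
12: gid=3,tid=0
[2] (3+8,0*2+0) = (11,0)

11,0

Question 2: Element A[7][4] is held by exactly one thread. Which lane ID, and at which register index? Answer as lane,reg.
30,0

r:7=>grp=7,rB=0  c:4=>tig=2,lo=0
L=7*4+2=30  i=0*2+0=0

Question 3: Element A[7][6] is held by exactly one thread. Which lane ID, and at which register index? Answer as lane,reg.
31,0

r=7->g=7,rb=0  c=6->t=3,b0=0
L=7*4+3=31  i=0*2+0=0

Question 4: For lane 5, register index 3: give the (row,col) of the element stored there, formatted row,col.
L=5->gid=5>>2=1, tid=5&3=1
[3]->row 1+8=9  col 1·2+1=3

9,3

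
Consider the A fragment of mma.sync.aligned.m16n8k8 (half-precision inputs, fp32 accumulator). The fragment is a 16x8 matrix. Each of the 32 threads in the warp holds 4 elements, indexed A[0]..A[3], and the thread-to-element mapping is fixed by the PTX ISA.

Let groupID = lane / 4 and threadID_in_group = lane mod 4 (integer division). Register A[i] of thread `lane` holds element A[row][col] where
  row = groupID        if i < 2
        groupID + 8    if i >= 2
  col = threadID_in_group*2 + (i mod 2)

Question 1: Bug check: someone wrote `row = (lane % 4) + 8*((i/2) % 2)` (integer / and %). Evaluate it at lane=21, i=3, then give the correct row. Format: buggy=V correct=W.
`(lane % 4) + 8*((i/2) % 2)`[21,3]->9
L=21->gid=21>>2=5, tid=21&3=1
[3]->row 5+8=13  col 1·2+1=3
row: 9 vs 13

buggy=9 correct=13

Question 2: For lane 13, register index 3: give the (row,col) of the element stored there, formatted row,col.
11,3

lane 13: G=3 (13/4), T=1 (13%4)
i=3: r=3+8=11, c=1*2+1=3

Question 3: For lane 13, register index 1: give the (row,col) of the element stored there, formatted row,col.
13: gid=3,tid=1
[1] (3+0,1*2+1) = (3,3)

3,3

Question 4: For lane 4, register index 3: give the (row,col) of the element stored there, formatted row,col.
9,1

L=4⇒gr=4>>2=1, th=4&3=0
[3]⇒row 1+8=9  col 0·2+1=1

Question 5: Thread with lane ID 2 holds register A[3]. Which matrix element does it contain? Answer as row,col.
lane 2->2/4=0, 2 mod 4=2
i=3  r:0+8->8  c:2·2+1->5

8,5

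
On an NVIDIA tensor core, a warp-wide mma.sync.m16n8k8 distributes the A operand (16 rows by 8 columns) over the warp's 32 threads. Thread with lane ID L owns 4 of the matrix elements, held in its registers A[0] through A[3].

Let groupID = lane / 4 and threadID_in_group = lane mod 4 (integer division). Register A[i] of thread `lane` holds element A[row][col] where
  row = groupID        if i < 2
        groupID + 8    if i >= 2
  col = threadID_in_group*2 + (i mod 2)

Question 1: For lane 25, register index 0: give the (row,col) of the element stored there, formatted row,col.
lane 25: gid=6 (25/4), tid=1 (25%4)
i=0: r=6+0=6, c=1*2+0=2

6,2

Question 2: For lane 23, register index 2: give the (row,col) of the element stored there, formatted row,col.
lane 23: gr=5 (23/4), th=3 (23%4)
i=2: r=5+8=13, c=3*2+0=6

13,6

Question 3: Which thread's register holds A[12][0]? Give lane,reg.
16,2

r=12⇒gr=4,Rb=1  c=0⇒th=0,odd=0
L=4*4+0=16  i=1*2+0=2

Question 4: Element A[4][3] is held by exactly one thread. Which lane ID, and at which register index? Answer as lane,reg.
17,1

r:4=>grp=4,rB=0  c:3=>tig=1,lo=1
L=4*4+1=17  i=0*2+1=1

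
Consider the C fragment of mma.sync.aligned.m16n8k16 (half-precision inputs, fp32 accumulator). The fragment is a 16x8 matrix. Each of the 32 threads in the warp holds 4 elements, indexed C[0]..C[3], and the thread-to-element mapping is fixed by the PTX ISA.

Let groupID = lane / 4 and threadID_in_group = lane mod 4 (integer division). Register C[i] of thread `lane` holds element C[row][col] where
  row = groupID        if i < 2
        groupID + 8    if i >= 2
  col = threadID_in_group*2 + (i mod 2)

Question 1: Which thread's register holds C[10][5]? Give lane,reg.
10,3

r=10⇒gr=2,Rb=1  c=5⇒th=2,odd=1
L=2*4+2=10  i=1*2+1=3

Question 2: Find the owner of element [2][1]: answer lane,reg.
8,1

r=2→G=2,rhi=0  c=1→T=0,p=1
L=2*4+0=8  i=0*2+1=1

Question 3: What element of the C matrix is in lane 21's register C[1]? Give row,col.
5,3

L=21=>grp=21>>2=5, tig=21&3=1
[1]=>row 5+0=5  col 1·2+1=3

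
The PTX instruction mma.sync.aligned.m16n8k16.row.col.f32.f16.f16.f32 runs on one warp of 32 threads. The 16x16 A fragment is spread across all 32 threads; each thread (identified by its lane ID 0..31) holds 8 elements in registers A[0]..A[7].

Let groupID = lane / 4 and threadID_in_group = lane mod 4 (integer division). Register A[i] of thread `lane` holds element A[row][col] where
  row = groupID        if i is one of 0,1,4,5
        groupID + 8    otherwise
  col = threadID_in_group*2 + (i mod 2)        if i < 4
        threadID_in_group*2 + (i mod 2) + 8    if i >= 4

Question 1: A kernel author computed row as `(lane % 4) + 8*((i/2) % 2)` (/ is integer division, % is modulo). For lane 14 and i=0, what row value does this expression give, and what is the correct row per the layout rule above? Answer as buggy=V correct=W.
buggy=2 correct=3

`(lane % 4) + 8*((i/2) % 2)`[14,0]→2
lane 14: G=3 (14/4), T=2 (14%4)
i=0: r=3+0=3, c=2*2+0+0=4
row: 2 vs 3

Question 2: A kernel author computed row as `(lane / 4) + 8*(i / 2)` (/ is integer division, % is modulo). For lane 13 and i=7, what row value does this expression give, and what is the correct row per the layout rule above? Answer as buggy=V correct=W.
`(lane / 4) + 8*(i / 2)`[13,7]->27
L=13->gid=13>>2=3, tid=13&3=1
[7]->row 3+8=11  col 1·2+1+8=11
row: 27 vs 11

buggy=27 correct=11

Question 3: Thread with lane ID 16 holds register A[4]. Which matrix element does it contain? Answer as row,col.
4,8

lane 16⇒16/4=4, 16 mod 4=0
i=4  r:4+0⇒4  c:2·0+0+8⇒8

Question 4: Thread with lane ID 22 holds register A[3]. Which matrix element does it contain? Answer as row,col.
13,5

lane 22: gr=5 (22/4), th=2 (22%4)
i=3: r=5+8=13, c=2*2+1+0=5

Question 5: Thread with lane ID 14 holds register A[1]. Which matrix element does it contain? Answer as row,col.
lane 14: gr=3 (14/4), th=2 (14%4)
i=1: r=3+0=3, c=2*2+1+0=5

3,5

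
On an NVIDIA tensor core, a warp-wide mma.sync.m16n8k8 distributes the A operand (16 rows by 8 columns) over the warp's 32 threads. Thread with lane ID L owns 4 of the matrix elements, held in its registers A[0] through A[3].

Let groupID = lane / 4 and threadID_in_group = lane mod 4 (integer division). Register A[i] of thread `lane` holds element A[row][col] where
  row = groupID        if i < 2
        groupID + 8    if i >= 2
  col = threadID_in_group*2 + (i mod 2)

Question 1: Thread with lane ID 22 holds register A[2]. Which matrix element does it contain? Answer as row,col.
13,4

22: g=5,t=2
[2] (5+8,2*2+0) = (13,4)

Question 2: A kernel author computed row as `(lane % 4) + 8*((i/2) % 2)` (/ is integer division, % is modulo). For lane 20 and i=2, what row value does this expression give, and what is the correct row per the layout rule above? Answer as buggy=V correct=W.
`(lane % 4) + 8*((i/2) % 2)`[20,2]=>8
20: grp=5,tig=0
[2] (5+8,0*2+0) = (13,0)
row: 8 vs 13

buggy=8 correct=13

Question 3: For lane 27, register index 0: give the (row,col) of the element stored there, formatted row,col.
27: G=6,T=3
[0] (6+0,3*2+0) = (6,6)

6,6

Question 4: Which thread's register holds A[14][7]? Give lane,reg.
r:14=>grp=6,rB=1  c:7=>tig=3,lo=1
L=6*4+3=27  i=1*2+1=3

27,3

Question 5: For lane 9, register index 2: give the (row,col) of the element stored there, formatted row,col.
9: g=2,t=1
[2] (2+8,1*2+0) = (10,2)

10,2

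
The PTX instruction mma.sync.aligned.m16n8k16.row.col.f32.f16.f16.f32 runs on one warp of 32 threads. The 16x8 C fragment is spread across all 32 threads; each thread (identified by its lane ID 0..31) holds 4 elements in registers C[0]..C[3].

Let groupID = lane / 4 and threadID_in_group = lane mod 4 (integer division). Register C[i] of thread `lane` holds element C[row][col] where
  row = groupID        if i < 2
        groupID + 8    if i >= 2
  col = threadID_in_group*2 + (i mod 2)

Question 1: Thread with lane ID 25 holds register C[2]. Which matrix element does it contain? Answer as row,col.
14,2

lane 25⇒25/4=6, 25 mod 4=1
i=2  r:6+8⇒14  c:2·1+0⇒2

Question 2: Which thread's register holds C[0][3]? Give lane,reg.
r=0⇒gr=0,Rb=0  c=3⇒th=1,odd=1
L=0*4+1=1  i=0*2+1=1

1,1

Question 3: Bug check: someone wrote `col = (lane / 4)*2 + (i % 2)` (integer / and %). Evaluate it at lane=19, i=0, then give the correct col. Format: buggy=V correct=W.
`(lane / 4)*2 + (i % 2)`[19,0]->8
19: g=4,t=3
[0] (4+0,3*2+0) = (4,6)
col: 8 vs 6

buggy=8 correct=6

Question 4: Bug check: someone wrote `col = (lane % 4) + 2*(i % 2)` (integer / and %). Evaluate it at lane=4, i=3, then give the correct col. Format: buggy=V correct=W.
buggy=2 correct=1

`(lane % 4) + 2*(i % 2)`[4,3]=>2
lane 4: grp=1 (4/4), tig=0 (4%4)
i=3: r=1+8=9, c=0*2+1=1
col: 2 vs 1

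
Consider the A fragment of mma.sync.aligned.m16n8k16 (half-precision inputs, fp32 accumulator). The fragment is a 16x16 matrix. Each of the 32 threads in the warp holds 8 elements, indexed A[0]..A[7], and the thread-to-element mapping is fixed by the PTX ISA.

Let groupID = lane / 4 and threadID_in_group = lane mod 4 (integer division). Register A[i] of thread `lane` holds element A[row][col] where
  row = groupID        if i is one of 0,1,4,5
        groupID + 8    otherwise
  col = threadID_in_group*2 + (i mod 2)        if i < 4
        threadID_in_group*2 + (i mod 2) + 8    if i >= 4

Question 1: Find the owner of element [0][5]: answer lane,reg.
2,1

r=0⇒gr=0,Rb=0  c=5⇒Cb=0,th=2,odd=1
L=0*4+2=2  i=0*4+0*2+1=1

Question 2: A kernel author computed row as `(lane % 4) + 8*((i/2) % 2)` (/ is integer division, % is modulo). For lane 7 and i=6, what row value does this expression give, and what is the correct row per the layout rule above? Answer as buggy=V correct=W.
`(lane % 4) + 8*((i/2) % 2)`[7,6]->11
L=7->gid=7>>2=1, tid=7&3=3
[6]->row 1+8=9  col 3·2+0+8=14
row: 11 vs 9

buggy=11 correct=9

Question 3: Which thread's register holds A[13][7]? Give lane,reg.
23,3

r: 13->gid=5,r8=1  c: 7->c8=0,tid=3,i&1=1
L=5*4+3=23  i=0*4+1*2+1=3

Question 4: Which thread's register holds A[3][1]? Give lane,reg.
12,1

r: 3->gid=3,r8=0  c: 1->c8=0,tid=0,i&1=1
L=3*4+0=12  i=0*4+0*2+1=1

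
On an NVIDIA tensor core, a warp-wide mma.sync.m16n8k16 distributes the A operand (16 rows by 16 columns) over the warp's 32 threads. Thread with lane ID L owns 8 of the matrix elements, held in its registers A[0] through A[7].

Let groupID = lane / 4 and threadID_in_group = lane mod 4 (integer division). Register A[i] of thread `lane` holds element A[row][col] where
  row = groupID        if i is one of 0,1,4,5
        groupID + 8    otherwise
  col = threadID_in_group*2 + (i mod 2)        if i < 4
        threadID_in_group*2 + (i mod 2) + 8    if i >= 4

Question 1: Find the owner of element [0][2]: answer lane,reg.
1,0

r=0->g=0,rb=0  c=2->cb=0,t=1,b0=0
L=0*4+1=1  i=0*4+0*2+0=0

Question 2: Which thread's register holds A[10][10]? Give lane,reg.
9,6

r=10⇒gr=2,Rb=1  c=10⇒Cb=1,th=1,odd=0
L=2*4+1=9  i=1*4+1*2+0=6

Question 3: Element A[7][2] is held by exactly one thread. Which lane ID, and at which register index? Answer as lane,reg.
r=7⇒gr=7,Rb=0  c=2⇒Cb=0,th=1,odd=0
L=7*4+1=29  i=0*4+0*2+0=0

29,0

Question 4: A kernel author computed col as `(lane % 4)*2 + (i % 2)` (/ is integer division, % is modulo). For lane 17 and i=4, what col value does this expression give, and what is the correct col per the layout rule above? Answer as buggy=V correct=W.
`(lane % 4)*2 + (i % 2)`[17,4]->2
lane 17: gid=4 (17/4), tid=1 (17%4)
i=4: r=4+0=4, c=1*2+0+8=10
col: 2 vs 10

buggy=2 correct=10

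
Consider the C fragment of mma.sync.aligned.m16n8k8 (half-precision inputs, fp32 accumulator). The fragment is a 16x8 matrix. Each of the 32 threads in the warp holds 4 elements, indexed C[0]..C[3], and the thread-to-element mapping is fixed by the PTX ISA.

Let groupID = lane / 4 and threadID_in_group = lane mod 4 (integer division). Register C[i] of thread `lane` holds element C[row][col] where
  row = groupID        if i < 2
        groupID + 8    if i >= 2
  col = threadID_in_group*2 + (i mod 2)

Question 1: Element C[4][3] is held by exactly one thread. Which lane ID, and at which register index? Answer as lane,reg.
r=4→G=4,rhi=0  c=3→T=1,p=1
L=4*4+1=17  i=0*2+1=1

17,1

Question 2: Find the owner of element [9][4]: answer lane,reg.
r=9⇒gr=1,Rb=1  c=4⇒th=2,odd=0
L=1*4+2=6  i=1*2+0=2

6,2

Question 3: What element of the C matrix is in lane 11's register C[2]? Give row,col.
11: grp=2,tig=3
[2] (2+8,3*2+0) = (10,6)

10,6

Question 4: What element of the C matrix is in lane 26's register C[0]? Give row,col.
6,4

lane 26⇒26/4=6, 26 mod 4=2
i=0  r:6+0⇒6  c:2·2+0⇒4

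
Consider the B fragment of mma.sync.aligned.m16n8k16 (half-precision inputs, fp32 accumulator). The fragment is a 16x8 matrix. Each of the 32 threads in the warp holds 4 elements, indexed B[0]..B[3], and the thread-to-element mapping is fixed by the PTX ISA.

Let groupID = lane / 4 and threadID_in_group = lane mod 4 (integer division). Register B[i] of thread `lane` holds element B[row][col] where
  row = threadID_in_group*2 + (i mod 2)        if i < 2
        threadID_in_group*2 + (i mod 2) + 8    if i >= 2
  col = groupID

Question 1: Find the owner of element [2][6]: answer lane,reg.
c: 6->gid=6  r: 2->r8=0,tid=1,i&1=0
L=6*4+1=25  i=0*2+0=0

25,0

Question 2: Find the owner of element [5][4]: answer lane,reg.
c=4->g=4  r=5->rb=0,t=2,b0=1
L=4*4+2=18  i=0*2+1=1

18,1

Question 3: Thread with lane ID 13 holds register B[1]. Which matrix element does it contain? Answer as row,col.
3,3

lane 13->13/4=3, 13 mod 4=1
i=1  r:2·1+1+0->3  c:3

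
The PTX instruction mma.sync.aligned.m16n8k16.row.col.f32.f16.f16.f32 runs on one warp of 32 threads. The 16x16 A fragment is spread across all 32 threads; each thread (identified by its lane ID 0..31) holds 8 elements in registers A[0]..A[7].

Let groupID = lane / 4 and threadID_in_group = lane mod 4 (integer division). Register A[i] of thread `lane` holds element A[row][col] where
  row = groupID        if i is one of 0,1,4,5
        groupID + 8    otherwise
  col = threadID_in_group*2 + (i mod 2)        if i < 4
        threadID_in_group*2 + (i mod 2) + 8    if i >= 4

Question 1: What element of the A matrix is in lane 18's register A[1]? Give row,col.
18: gid=4,tid=2
[1] (4+0,2*2+1+0) = (4,5)

4,5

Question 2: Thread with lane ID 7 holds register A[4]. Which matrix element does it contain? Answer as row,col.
1,14

lane 7: g=1 (7/4), t=3 (7%4)
i=4: r=1+0=1, c=3*2+0+8=14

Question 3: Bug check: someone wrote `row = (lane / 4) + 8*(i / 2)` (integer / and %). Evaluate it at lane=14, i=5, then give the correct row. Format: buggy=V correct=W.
`(lane / 4) + 8*(i / 2)`[14,5]->19
14: gid=3,tid=2
[5] (3+0,2*2+1+8) = (3,13)
row: 19 vs 3

buggy=19 correct=3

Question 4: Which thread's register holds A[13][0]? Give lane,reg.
20,2

r=13→G=5,rhi=1  c=0→chi=0,T=0,p=0
L=5*4+0=20  i=0*4+1*2+0=2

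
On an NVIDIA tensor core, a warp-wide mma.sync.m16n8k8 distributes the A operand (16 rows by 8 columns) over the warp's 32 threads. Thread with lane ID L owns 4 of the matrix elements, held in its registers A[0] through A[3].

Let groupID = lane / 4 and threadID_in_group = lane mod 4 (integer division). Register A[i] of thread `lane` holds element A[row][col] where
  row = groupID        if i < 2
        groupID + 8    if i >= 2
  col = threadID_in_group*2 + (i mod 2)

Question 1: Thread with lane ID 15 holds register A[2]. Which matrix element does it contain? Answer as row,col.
lane 15→15/4=3, 15 mod 4=3
i=2  r:3+8→11  c:2·3+0→6

11,6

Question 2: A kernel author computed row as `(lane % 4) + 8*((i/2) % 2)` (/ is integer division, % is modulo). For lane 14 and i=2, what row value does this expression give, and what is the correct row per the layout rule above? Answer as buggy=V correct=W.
`(lane % 4) + 8*((i/2) % 2)`[14,2]->10
14: g=3,t=2
[2] (3+8,2*2+0) = (11,4)
row: 10 vs 11

buggy=10 correct=11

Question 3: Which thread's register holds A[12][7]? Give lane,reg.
r: 12->gid=4,r8=1  c: 7->tid=3,i&1=1
L=4*4+3=19  i=1*2+1=3

19,3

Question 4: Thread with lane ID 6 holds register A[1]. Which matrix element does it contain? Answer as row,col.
1,5

6: g=1,t=2
[1] (1+0,2*2+1) = (1,5)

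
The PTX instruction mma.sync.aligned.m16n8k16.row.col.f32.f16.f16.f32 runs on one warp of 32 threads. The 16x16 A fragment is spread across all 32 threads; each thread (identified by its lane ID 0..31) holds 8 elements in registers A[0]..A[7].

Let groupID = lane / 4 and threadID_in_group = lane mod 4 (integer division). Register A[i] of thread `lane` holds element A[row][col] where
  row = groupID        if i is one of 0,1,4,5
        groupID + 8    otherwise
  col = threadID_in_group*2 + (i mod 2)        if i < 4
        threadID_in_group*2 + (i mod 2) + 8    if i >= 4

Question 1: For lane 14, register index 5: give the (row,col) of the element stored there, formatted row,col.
14: gr=3,th=2
[5] (3+0,2*2+1+8) = (3,13)

3,13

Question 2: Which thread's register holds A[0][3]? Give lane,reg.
1,1

r=0→G=0,rhi=0  c=3→chi=0,T=1,p=1
L=0*4+1=1  i=0*4+0*2+1=1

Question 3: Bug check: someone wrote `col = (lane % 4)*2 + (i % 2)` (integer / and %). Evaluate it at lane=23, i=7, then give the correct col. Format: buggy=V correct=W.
`(lane % 4)*2 + (i % 2)`[23,7]⇒7
lane 23: gr=5 (23/4), th=3 (23%4)
i=7: r=5+8=13, c=3*2+1+8=15
col: 7 vs 15

buggy=7 correct=15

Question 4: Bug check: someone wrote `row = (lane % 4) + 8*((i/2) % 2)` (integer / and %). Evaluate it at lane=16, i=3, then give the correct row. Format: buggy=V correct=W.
`(lane % 4) + 8*((i/2) % 2)`[16,3]→8
lane 16: G=4 (16/4), T=0 (16%4)
i=3: r=4+8=12, c=0*2+1+0=1
row: 8 vs 12

buggy=8 correct=12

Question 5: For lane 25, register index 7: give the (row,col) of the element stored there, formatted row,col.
14,11

lane 25=>25/4=6, 25 mod 4=1
i=7  r:6+8=>14  c:2·1+1+8=>11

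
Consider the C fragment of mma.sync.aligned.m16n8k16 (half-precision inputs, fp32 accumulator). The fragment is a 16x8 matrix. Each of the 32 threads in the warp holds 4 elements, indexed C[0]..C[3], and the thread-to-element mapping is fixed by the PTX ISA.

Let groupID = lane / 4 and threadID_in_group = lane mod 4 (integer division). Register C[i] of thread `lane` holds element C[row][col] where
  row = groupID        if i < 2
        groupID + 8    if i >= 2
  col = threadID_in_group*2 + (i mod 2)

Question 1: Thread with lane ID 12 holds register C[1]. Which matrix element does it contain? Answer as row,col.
3,1

L=12=>grp=12>>2=3, tig=12&3=0
[1]=>row 3+0=3  col 0·2+1=1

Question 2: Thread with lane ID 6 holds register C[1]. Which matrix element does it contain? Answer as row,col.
1,5

lane 6->6/4=1, 6 mod 4=2
i=1  r:1+0->1  c:2·2+1->5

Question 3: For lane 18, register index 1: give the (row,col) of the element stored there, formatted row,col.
4,5

18: G=4,T=2
[1] (4+0,2*2+1) = (4,5)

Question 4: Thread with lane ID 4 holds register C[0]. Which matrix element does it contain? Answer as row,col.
4: grp=1,tig=0
[0] (1+0,0*2+0) = (1,0)

1,0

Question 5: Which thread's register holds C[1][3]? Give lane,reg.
r=1→G=1,rhi=0  c=3→T=1,p=1
L=1*4+1=5  i=0*2+1=1

5,1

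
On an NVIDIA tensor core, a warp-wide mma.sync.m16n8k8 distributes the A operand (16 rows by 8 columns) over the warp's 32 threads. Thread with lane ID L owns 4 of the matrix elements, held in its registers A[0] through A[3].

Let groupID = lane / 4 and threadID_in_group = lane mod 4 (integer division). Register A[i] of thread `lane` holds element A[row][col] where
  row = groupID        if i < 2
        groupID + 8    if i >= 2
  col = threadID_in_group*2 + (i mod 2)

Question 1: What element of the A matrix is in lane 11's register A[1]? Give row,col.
L=11->gid=11>>2=2, tid=11&3=3
[1]->row 2+0=2  col 3·2+1=7

2,7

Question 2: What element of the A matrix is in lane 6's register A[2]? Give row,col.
lane 6→6/4=1, 6 mod 4=2
i=2  r:1+8→9  c:2·2+0→4

9,4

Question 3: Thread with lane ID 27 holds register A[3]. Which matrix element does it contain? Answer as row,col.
14,7

lane 27: g=6 (27/4), t=3 (27%4)
i=3: r=6+8=14, c=3*2+1=7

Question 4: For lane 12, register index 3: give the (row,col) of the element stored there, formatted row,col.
11,1

L=12->gid=12>>2=3, tid=12&3=0
[3]->row 3+8=11  col 0·2+1=1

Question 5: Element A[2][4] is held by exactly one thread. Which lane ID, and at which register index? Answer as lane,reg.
r: 2->gid=2,r8=0  c: 4->tid=2,i&1=0
L=2*4+2=10  i=0*2+0=0

10,0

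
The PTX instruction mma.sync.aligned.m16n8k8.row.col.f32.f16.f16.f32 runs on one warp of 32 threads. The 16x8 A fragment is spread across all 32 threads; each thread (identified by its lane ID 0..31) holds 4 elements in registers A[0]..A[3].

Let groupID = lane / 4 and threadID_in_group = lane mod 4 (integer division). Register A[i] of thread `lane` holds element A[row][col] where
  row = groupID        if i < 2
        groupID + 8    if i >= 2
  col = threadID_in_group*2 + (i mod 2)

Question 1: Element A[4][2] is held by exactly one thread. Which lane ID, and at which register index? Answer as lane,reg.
17,0

r: 4->gid=4,r8=0  c: 2->tid=1,i&1=0
L=4*4+1=17  i=0*2+0=0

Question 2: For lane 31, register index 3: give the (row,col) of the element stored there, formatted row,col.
lane 31->31/4=7, 31 mod 4=3
i=3  r:7+8->15  c:2·3+1->7

15,7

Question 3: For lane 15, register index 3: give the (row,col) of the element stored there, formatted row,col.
11,7

lane 15⇒15/4=3, 15 mod 4=3
i=3  r:3+8⇒11  c:2·3+1⇒7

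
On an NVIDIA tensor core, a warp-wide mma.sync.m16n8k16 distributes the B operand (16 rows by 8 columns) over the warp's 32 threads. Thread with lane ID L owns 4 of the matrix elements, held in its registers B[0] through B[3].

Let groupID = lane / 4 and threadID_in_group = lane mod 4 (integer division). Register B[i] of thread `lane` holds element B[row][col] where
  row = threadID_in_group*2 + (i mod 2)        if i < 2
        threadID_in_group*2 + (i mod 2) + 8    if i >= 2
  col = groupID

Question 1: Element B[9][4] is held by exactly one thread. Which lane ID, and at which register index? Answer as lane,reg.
c=4→G=4  r=9→rhi=1,T=0,p=1
L=4*4+0=16  i=1*2+1=3

16,3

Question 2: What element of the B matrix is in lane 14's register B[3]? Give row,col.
14: gr=3,th=2
[3] (2*2+1+8,3) = (13,3)

13,3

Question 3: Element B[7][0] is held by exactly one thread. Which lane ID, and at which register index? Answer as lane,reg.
3,1

c=0->g=0  r=7->rb=0,t=3,b0=1
L=0*4+3=3  i=0*2+1=1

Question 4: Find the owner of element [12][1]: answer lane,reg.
c:1=>grp=1  r:12=>rB=1,tig=2,lo=0
L=1*4+2=6  i=1*2+0=2

6,2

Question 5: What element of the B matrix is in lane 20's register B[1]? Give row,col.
20: gid=5,tid=0
[1] (0*2+1+0,5) = (1,5)

1,5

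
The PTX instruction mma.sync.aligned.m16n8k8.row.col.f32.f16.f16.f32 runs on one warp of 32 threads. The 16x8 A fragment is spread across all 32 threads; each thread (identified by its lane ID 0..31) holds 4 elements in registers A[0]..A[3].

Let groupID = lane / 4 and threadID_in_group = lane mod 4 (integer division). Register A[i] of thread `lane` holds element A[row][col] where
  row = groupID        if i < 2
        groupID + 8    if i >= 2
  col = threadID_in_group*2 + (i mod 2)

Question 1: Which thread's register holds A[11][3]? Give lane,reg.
r=11⇒gr=3,Rb=1  c=3⇒th=1,odd=1
L=3*4+1=13  i=1*2+1=3

13,3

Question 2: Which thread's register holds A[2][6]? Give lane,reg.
11,0

r: 2->gid=2,r8=0  c: 6->tid=3,i&1=0
L=2*4+3=11  i=0*2+0=0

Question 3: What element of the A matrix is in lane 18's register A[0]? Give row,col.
18: G=4,T=2
[0] (4+0,2*2+0) = (4,4)

4,4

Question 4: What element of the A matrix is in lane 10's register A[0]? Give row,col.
10: grp=2,tig=2
[0] (2+0,2*2+0) = (2,4)

2,4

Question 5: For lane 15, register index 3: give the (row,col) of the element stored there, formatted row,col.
L=15→G=15>>2=3, T=15&3=3
[3]→row 3+8=11  col 3·2+1=7

11,7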